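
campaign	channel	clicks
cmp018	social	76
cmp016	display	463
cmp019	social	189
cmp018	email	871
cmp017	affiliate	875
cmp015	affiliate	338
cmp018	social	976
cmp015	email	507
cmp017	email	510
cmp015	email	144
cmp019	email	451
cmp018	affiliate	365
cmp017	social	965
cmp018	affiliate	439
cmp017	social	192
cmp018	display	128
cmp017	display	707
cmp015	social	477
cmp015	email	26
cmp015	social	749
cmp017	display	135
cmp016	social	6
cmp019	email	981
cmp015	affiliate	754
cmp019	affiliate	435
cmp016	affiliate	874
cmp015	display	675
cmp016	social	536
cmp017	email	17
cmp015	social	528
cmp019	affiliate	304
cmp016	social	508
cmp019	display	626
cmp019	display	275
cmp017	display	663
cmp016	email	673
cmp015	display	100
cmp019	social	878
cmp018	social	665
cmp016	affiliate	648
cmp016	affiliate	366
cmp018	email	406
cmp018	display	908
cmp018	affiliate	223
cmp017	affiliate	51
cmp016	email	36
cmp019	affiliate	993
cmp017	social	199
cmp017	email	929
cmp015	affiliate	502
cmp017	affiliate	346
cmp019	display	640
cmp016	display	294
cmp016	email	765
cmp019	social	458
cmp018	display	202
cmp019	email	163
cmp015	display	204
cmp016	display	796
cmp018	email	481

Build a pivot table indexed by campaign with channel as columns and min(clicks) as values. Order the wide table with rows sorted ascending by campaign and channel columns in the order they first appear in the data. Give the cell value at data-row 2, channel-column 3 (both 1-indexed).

With rows sorted ascending by campaign, row 2 is campaign=cmp016. channel columns in first-appearance order: social, display, email, affiliate; column 3 is email.
Long rows with campaign=cmp016, channel=email: min(673, 36, 765) = 36.

36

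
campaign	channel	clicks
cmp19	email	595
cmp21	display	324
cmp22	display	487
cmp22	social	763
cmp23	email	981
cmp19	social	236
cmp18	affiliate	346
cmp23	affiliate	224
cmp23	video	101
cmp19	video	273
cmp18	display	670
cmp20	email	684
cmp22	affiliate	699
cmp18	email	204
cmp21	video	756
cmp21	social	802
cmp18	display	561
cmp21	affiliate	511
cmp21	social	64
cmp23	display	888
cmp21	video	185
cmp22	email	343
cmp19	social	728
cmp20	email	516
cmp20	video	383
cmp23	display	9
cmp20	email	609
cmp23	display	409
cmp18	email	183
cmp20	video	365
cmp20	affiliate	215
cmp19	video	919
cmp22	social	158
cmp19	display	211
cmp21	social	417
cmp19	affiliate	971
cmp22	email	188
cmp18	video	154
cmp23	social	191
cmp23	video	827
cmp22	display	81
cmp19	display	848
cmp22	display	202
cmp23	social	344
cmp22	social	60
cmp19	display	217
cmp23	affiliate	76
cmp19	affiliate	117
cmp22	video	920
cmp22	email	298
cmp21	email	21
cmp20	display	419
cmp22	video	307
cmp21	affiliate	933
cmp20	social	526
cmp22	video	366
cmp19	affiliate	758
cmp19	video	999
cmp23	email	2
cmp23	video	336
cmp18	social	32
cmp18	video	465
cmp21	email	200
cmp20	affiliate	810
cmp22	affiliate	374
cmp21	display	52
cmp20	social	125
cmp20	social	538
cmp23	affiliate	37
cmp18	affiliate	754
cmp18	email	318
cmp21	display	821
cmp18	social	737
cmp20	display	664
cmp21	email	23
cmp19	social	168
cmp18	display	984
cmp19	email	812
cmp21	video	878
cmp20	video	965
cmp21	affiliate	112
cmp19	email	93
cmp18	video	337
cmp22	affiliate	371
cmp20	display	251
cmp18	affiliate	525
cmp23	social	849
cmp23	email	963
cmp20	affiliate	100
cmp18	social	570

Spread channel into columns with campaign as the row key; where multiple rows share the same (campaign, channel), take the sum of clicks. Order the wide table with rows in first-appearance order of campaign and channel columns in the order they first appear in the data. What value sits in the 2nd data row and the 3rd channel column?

With rows in first-appearance order of campaign, row 2 is campaign=cmp21. channel columns in first-appearance order: email, display, social, affiliate, video; column 3 is social.
Long rows with campaign=cmp21, channel=social: 802 + 64 + 417 = 1283.

1283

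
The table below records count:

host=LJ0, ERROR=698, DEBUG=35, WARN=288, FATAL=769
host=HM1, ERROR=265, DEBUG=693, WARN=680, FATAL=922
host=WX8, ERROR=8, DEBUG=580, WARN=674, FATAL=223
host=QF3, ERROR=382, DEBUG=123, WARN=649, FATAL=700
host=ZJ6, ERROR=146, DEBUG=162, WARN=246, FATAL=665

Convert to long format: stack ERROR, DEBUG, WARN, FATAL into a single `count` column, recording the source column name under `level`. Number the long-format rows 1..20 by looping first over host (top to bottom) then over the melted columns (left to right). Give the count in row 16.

700

20 rows total (5 × 4). Row 16: index ⌊(16-1)/4⌋ = 3 into host → QF3; (16-1) mod 4 = 3 into the melted columns → FATAL.
So row 16 is (QF3, FATAL, 700); count = 700.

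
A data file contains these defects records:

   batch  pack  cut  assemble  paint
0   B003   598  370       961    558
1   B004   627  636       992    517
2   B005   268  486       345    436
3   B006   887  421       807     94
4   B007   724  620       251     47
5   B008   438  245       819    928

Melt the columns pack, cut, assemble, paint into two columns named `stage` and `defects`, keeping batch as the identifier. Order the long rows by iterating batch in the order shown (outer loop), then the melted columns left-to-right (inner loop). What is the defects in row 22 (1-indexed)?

24 rows total (6 × 4). Row 22: index ⌊(22-1)/4⌋ = 5 into batch → B008; (22-1) mod 4 = 1 into the melted columns → cut.
So row 22 is (B008, cut, 245); defects = 245.

245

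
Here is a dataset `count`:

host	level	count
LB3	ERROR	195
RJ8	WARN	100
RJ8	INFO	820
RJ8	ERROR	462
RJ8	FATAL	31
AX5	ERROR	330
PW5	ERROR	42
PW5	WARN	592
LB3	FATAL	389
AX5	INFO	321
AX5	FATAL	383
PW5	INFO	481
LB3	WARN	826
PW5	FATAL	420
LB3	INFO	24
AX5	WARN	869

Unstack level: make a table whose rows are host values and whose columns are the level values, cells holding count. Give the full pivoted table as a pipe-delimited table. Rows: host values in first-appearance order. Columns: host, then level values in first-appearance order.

| host | ERROR | WARN | INFO | FATAL |
| LB3 | 195 | 826 | 24 | 389 |
| RJ8 | 462 | 100 | 820 | 31 |
| AX5 | 330 | 869 | 321 | 383 |
| PW5 | 42 | 592 | 481 | 420 |

Columns: host plus the 4 distinct level values (ERROR, WARN, INFO, FATAL).
For example, row LB3 column ERROR takes count=195 from the long row (LB3, ERROR).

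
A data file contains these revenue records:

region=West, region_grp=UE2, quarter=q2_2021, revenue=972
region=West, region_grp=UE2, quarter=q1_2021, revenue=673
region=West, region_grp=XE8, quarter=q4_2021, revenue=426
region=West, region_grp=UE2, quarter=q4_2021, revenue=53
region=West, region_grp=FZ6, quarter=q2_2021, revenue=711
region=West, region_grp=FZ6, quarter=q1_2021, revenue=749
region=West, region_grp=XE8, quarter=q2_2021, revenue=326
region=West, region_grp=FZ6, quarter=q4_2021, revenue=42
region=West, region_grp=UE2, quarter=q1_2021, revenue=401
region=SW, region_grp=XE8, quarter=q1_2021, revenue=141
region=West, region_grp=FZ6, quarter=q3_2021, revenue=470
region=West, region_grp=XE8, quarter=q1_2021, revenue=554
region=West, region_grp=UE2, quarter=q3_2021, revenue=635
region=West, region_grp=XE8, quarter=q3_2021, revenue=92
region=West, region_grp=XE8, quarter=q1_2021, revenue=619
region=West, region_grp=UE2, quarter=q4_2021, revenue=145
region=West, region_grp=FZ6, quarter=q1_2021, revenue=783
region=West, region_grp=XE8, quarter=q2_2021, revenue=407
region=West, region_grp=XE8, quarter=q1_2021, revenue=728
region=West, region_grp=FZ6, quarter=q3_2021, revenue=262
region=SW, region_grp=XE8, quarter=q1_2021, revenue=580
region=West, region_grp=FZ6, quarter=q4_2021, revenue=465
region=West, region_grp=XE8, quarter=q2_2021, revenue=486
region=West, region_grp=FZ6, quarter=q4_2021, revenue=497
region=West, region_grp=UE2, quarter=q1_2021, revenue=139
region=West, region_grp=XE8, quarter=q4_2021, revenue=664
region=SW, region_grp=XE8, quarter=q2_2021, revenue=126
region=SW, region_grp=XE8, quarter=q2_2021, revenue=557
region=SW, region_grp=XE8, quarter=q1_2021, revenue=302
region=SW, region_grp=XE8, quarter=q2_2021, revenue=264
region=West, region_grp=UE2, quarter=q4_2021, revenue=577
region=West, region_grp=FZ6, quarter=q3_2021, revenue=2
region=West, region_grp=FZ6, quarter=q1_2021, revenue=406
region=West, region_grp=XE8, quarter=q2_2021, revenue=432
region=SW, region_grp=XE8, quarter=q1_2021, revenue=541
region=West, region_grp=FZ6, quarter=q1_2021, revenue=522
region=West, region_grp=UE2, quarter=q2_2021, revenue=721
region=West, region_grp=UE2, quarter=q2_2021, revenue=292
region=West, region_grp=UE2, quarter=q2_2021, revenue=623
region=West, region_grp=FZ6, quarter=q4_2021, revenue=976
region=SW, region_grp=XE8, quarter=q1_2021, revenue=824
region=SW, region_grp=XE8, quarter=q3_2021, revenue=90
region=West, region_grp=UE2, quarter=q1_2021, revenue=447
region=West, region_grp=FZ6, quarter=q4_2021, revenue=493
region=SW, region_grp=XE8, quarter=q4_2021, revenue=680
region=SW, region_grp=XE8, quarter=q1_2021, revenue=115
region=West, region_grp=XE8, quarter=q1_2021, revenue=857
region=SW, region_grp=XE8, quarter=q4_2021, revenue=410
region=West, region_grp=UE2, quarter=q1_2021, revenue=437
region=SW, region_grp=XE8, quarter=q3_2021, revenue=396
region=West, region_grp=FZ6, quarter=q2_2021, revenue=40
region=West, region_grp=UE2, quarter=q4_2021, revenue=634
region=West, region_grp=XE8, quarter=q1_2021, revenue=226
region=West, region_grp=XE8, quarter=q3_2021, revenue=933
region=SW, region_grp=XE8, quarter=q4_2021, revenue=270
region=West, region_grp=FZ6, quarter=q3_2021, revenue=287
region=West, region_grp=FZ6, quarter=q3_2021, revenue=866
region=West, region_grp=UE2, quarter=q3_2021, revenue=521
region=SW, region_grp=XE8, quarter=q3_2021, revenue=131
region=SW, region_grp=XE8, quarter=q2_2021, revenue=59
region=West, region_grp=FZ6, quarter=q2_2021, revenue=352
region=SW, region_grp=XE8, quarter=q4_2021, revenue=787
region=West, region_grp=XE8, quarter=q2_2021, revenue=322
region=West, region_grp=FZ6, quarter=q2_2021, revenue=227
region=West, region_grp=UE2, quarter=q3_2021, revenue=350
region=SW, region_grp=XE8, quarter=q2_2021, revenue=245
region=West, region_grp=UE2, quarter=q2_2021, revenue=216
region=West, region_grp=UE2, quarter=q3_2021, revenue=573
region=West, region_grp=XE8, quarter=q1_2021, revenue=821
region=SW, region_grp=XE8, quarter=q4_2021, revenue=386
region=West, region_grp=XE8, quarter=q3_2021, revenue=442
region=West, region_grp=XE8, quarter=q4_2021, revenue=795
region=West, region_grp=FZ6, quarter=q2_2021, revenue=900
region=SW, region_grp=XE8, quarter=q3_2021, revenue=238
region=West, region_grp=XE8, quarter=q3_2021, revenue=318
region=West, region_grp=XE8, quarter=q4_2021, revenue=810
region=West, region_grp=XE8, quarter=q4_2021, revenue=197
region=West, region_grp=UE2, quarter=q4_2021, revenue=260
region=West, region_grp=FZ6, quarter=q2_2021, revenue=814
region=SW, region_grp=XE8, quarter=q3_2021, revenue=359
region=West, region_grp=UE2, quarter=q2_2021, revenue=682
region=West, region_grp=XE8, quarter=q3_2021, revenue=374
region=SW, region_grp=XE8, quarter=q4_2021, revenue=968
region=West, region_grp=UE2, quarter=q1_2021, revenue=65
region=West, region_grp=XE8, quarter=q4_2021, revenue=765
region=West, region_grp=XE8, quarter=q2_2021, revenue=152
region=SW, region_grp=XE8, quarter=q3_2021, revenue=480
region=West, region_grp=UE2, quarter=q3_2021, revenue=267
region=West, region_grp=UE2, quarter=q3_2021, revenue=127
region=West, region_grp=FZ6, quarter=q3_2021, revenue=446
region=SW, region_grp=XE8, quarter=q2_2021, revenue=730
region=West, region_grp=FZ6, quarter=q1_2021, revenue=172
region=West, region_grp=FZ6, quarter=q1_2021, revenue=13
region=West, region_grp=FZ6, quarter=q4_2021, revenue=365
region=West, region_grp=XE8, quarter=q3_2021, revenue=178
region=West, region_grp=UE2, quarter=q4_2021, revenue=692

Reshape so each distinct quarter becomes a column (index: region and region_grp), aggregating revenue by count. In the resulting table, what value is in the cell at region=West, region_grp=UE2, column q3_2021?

6

Rows with region=West, region_grp=UE2 and quarter=q3_2021: revenue values are 635, 521, 350, 573, 267, 127.
6 rows match — count = 6.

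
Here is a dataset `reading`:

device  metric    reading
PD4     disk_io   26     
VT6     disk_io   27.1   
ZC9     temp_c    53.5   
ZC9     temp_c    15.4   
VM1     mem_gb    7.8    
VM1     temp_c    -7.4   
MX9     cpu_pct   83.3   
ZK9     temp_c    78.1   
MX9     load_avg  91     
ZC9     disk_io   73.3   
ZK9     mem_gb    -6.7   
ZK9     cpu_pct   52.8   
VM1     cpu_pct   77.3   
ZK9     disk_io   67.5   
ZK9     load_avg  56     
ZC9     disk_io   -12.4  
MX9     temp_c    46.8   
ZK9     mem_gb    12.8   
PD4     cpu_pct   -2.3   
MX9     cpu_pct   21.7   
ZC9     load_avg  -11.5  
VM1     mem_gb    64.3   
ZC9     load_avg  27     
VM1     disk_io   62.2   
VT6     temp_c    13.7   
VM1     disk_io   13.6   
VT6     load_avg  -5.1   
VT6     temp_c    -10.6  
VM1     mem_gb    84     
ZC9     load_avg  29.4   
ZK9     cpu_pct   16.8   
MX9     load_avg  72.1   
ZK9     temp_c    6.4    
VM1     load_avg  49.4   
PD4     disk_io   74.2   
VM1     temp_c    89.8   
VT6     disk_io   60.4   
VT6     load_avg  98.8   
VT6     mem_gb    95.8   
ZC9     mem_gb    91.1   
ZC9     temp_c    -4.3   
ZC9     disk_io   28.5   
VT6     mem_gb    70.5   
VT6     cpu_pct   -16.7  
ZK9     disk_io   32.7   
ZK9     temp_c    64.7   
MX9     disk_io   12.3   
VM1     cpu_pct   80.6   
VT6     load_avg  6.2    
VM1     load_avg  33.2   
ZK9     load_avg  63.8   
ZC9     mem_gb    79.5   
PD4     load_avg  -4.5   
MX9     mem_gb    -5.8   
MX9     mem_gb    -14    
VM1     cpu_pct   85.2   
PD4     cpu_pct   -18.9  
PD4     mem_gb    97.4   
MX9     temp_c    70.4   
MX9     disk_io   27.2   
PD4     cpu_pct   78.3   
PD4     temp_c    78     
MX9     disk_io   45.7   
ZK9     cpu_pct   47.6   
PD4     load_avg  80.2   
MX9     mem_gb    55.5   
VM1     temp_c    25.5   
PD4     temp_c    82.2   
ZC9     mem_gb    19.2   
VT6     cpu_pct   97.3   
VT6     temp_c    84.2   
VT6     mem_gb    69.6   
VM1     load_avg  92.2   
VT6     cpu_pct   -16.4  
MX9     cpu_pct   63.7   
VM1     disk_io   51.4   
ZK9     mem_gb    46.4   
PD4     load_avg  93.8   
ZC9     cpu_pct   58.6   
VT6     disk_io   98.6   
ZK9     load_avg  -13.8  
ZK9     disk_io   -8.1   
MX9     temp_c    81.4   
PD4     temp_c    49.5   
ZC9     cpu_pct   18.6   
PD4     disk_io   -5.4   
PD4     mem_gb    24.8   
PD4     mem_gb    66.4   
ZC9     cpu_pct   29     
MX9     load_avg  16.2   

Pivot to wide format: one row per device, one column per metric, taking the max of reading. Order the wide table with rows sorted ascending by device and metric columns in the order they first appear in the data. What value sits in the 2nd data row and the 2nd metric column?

With rows sorted ascending by device, row 2 is device=PD4. metric columns in first-appearance order: disk_io, temp_c, mem_gb, cpu_pct, load_avg; column 2 is temp_c.
Long rows with device=PD4, metric=temp_c: max(78, 82.2, 49.5) = 82.2.

82.2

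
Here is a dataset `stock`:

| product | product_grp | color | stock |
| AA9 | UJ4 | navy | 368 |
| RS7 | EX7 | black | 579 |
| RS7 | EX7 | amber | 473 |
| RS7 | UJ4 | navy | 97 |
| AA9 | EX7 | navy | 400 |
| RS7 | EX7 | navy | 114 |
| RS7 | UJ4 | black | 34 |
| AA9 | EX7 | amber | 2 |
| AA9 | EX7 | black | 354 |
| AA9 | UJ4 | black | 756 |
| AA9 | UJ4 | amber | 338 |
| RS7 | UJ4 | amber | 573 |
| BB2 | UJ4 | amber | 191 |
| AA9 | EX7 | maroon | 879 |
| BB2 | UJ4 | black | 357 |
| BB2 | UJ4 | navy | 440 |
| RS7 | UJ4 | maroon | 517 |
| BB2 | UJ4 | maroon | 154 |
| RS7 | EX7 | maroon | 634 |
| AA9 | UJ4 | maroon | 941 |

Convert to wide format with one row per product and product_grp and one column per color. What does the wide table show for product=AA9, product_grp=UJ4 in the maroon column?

Wide layout: rows indexed by product and product_grp, columns are the 4 distinct color values (navy, black, amber, maroon).
Cell (product=AA9, product_grp=UJ4, color=maroon) draws from the long row where product=AA9, product_grp=UJ4 and color=maroon, which has stock=941.

941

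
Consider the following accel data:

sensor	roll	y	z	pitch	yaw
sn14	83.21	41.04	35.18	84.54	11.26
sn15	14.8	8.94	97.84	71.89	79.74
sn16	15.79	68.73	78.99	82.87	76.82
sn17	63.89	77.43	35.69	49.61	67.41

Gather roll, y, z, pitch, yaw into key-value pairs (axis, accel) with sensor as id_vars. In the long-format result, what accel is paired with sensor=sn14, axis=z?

Unpivoting turns each (sensor, wide-column) pair into one long row.
The wide cell at row sn14, column z holds 35.18, so the long row (sn14, z) has accel=35.18.

35.18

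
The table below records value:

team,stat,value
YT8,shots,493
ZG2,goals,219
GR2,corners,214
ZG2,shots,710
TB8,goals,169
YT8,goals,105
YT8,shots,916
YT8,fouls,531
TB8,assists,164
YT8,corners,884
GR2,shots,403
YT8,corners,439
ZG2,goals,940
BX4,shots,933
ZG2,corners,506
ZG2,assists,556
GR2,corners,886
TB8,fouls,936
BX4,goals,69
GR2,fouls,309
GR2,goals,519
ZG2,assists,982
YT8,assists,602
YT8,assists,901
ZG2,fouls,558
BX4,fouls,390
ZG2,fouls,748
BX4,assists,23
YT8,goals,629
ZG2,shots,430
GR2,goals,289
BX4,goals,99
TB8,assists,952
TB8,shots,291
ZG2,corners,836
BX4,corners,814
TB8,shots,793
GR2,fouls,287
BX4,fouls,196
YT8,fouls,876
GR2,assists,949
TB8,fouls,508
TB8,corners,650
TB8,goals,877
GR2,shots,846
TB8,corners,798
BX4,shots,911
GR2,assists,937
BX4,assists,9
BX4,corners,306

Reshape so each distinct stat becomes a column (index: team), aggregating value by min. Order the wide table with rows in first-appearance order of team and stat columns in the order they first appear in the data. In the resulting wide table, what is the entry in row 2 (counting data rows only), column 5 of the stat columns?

556

With rows in first-appearance order of team, row 2 is team=ZG2. stat columns in first-appearance order: shots, goals, corners, fouls, assists; column 5 is assists.
Long rows with team=ZG2, stat=assists: min(556, 982) = 556.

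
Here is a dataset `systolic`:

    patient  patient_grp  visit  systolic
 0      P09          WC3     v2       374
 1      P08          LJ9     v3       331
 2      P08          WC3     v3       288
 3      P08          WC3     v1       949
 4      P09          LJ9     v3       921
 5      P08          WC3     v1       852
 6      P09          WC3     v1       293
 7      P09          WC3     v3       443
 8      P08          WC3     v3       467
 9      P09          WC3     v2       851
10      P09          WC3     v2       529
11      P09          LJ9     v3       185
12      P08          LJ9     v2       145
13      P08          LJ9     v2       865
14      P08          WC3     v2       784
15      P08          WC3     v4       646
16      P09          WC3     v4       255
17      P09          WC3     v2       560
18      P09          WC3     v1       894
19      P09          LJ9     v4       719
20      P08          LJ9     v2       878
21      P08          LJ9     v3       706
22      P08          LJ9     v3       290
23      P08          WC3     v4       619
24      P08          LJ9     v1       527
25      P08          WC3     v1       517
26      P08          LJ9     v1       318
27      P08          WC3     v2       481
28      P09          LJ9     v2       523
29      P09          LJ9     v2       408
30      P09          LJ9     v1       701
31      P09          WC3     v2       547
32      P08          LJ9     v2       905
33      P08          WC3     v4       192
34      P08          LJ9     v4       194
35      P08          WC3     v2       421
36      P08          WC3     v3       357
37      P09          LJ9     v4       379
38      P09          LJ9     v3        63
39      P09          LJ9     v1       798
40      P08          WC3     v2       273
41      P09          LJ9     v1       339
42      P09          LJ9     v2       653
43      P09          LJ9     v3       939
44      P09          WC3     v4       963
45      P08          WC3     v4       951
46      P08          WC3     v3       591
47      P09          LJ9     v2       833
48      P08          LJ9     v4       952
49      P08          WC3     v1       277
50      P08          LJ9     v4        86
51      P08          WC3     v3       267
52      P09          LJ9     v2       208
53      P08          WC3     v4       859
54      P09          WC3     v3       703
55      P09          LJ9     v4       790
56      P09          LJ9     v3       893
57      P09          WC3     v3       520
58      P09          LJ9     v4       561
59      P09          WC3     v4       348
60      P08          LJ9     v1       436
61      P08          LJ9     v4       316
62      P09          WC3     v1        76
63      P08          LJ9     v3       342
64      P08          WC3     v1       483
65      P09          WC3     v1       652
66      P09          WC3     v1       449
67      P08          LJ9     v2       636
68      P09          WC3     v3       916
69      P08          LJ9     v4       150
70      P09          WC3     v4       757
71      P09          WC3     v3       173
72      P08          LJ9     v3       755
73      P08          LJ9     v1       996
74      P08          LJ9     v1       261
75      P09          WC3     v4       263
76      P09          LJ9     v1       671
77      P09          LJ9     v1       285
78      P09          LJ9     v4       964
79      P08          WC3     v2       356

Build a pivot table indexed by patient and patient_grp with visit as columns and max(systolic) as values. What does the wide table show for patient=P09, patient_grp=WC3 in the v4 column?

963

Rows with patient=P09, patient_grp=WC3 and visit=v4: systolic values are 255, 963, 348, 757, 263.
max(255, 963, 348, 757, 263) = 963.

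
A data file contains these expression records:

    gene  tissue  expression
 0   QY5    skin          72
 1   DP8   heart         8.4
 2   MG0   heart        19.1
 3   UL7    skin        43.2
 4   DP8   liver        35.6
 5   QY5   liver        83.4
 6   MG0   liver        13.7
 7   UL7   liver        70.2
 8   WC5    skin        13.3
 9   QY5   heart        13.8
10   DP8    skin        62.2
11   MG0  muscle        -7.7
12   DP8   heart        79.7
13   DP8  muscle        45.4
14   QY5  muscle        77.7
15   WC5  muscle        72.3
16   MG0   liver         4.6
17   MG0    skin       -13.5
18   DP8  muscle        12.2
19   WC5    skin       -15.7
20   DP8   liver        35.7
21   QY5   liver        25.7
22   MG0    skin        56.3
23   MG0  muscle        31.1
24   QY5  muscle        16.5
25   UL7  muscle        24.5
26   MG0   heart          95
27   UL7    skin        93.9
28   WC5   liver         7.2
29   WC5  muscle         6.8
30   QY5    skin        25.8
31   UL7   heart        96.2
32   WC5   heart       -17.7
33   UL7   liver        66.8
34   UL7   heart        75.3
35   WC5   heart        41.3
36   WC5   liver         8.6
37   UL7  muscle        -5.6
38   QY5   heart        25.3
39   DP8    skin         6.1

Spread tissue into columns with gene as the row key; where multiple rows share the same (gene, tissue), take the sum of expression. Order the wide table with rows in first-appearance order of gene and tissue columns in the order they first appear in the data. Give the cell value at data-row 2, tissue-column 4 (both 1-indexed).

57.6

With rows in first-appearance order of gene, row 2 is gene=DP8. tissue columns in first-appearance order: skin, heart, liver, muscle; column 4 is muscle.
Long rows with gene=DP8, tissue=muscle: 45.4 + 12.2 = 57.6.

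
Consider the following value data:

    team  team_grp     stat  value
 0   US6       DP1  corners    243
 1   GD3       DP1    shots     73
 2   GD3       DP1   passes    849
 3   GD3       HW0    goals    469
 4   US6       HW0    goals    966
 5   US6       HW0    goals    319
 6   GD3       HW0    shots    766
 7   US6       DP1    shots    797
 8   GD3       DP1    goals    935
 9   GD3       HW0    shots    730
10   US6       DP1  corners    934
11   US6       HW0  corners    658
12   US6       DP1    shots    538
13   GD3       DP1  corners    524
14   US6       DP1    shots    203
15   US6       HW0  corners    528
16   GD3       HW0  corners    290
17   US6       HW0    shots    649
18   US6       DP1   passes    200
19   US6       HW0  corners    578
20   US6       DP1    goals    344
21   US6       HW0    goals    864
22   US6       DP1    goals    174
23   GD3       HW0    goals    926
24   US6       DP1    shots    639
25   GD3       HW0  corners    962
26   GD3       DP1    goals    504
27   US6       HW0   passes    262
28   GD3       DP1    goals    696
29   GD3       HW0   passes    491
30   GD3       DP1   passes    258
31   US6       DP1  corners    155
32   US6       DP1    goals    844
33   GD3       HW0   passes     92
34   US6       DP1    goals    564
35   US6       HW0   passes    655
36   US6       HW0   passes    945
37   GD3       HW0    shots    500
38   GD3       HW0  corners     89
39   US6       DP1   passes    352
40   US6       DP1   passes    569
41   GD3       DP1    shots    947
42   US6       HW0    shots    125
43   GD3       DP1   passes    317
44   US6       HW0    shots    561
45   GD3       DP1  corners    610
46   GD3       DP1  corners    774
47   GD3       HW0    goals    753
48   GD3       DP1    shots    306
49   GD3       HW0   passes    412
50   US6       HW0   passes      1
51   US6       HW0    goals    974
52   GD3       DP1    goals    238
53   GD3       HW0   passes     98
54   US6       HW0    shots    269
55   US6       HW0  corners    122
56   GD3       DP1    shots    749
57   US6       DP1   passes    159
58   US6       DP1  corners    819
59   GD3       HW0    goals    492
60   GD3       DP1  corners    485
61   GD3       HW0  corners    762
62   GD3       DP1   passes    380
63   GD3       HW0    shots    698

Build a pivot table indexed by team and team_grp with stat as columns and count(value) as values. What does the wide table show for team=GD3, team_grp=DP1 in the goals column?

Rows with team=GD3, team_grp=DP1 and stat=goals: value values are 935, 504, 696, 238.
4 rows match — count = 4.

4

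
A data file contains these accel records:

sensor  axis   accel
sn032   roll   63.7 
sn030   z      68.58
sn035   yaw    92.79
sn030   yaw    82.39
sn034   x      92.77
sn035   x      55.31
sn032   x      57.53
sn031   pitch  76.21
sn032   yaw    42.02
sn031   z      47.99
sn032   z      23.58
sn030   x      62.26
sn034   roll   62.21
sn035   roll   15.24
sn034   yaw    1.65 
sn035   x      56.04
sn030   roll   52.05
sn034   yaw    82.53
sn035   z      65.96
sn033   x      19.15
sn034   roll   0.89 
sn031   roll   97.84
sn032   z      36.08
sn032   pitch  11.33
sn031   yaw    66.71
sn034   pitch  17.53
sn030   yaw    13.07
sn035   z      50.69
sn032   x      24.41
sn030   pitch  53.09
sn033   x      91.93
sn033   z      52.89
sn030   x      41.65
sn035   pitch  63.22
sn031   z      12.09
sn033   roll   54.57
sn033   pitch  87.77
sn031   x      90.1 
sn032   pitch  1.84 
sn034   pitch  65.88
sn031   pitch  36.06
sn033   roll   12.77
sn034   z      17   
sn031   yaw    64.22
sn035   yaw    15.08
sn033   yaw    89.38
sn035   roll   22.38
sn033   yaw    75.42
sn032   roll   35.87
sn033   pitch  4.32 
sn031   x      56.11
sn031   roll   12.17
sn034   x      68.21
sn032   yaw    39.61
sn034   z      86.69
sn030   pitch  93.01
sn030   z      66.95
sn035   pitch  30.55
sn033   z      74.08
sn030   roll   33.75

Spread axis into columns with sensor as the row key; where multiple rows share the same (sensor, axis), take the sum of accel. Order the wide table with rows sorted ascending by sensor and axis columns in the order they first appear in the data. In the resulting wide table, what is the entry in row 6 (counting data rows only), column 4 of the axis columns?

111.35

With rows sorted ascending by sensor, row 6 is sensor=sn035. axis columns in first-appearance order: roll, z, yaw, x, pitch; column 4 is x.
Long rows with sensor=sn035, axis=x: 55.31 + 56.04 = 111.35.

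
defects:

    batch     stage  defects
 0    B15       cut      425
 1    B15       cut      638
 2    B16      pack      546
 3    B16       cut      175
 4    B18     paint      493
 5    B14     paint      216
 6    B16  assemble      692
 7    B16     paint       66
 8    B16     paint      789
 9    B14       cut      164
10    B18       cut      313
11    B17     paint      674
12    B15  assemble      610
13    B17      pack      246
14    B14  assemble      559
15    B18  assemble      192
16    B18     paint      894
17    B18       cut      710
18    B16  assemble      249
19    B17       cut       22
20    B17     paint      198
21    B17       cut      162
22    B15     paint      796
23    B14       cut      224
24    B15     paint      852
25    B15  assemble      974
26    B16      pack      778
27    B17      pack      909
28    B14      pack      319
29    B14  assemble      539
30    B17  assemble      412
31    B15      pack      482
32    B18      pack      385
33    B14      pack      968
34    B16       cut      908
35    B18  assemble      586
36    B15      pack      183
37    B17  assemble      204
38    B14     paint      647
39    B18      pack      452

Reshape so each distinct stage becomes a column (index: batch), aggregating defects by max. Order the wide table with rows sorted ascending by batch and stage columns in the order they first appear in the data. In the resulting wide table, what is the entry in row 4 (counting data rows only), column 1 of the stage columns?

162

With rows sorted ascending by batch, row 4 is batch=B17. stage columns in first-appearance order: cut, pack, paint, assemble; column 1 is cut.
Long rows with batch=B17, stage=cut: max(22, 162) = 162.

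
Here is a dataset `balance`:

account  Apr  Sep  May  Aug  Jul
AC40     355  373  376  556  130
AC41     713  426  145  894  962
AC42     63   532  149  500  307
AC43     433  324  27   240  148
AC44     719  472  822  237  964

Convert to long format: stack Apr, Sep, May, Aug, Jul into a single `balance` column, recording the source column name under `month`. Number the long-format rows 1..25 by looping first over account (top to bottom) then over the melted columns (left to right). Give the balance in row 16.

433

25 rows total (5 × 5). Row 16: index ⌊(16-1)/5⌋ = 3 into account → AC43; (16-1) mod 5 = 0 into the melted columns → Apr.
So row 16 is (AC43, Apr, 433); balance = 433.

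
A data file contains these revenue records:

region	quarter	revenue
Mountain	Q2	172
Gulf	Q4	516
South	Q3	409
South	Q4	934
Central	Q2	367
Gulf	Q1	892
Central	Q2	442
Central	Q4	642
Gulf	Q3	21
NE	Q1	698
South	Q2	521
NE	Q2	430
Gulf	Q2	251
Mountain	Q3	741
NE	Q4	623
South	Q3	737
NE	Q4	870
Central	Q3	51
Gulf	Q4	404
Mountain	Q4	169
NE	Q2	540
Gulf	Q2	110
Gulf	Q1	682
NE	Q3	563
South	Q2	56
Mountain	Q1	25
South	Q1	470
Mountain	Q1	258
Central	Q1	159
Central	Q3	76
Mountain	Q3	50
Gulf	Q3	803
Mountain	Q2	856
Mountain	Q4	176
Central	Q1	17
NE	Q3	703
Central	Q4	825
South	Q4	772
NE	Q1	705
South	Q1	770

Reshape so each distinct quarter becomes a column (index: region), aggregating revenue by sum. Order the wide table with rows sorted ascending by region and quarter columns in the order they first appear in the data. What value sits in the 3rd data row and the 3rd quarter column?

With rows sorted ascending by region, row 3 is region=Mountain. quarter columns in first-appearance order: Q2, Q4, Q3, Q1; column 3 is Q3.
Long rows with region=Mountain, quarter=Q3: 741 + 50 = 791.

791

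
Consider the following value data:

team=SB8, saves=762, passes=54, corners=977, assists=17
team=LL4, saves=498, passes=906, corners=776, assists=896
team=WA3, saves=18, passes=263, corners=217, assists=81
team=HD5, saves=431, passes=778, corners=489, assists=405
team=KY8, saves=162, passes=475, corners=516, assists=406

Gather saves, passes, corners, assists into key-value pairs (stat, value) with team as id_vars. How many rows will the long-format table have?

20

5 team values × 4 melted columns = 20 rows.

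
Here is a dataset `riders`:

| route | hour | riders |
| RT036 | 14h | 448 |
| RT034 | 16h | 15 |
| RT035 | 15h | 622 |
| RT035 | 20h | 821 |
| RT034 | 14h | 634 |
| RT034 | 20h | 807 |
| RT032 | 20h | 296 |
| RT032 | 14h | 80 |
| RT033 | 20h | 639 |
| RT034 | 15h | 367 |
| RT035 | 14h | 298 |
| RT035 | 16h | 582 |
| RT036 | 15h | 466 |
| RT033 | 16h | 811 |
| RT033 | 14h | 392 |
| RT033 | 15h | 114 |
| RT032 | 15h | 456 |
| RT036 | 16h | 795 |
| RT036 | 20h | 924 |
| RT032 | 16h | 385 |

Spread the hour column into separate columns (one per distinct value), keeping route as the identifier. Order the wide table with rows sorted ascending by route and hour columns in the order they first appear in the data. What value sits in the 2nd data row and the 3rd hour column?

114

With rows sorted ascending by route, row 2 is route=RT033. hour columns in first-appearance order: 14h, 16h, 15h, 20h; column 3 is 15h.
Long rows with route=RT033, hour=15h: riders = 114.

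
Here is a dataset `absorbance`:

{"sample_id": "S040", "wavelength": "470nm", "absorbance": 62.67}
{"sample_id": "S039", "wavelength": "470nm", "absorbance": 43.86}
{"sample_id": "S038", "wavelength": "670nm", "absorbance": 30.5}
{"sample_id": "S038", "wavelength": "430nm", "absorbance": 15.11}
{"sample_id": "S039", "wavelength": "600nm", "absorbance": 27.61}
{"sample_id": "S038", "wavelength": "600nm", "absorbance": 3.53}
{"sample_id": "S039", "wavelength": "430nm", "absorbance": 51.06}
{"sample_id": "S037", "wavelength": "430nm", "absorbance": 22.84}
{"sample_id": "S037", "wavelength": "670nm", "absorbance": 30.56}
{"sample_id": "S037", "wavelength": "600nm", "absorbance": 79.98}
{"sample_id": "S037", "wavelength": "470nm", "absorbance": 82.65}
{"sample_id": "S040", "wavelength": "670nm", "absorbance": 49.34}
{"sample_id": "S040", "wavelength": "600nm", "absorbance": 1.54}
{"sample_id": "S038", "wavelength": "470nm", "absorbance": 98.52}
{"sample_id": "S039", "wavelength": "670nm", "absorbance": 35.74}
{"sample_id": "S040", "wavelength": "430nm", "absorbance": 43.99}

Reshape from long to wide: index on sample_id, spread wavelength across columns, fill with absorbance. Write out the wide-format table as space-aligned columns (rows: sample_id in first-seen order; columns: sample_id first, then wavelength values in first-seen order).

Columns: sample_id plus the 4 distinct wavelength values (470nm, 670nm, 430nm, 600nm).
For example, row S040 column 470nm takes absorbance=62.67 from the long row (S040, 470nm).

sample_id  470nm  670nm  430nm  600nm
S040       62.67  49.34  43.99  1.54 
S039       43.86  35.74  51.06  27.61
S038       98.52  30.5   15.11  3.53 
S037       82.65  30.56  22.84  79.98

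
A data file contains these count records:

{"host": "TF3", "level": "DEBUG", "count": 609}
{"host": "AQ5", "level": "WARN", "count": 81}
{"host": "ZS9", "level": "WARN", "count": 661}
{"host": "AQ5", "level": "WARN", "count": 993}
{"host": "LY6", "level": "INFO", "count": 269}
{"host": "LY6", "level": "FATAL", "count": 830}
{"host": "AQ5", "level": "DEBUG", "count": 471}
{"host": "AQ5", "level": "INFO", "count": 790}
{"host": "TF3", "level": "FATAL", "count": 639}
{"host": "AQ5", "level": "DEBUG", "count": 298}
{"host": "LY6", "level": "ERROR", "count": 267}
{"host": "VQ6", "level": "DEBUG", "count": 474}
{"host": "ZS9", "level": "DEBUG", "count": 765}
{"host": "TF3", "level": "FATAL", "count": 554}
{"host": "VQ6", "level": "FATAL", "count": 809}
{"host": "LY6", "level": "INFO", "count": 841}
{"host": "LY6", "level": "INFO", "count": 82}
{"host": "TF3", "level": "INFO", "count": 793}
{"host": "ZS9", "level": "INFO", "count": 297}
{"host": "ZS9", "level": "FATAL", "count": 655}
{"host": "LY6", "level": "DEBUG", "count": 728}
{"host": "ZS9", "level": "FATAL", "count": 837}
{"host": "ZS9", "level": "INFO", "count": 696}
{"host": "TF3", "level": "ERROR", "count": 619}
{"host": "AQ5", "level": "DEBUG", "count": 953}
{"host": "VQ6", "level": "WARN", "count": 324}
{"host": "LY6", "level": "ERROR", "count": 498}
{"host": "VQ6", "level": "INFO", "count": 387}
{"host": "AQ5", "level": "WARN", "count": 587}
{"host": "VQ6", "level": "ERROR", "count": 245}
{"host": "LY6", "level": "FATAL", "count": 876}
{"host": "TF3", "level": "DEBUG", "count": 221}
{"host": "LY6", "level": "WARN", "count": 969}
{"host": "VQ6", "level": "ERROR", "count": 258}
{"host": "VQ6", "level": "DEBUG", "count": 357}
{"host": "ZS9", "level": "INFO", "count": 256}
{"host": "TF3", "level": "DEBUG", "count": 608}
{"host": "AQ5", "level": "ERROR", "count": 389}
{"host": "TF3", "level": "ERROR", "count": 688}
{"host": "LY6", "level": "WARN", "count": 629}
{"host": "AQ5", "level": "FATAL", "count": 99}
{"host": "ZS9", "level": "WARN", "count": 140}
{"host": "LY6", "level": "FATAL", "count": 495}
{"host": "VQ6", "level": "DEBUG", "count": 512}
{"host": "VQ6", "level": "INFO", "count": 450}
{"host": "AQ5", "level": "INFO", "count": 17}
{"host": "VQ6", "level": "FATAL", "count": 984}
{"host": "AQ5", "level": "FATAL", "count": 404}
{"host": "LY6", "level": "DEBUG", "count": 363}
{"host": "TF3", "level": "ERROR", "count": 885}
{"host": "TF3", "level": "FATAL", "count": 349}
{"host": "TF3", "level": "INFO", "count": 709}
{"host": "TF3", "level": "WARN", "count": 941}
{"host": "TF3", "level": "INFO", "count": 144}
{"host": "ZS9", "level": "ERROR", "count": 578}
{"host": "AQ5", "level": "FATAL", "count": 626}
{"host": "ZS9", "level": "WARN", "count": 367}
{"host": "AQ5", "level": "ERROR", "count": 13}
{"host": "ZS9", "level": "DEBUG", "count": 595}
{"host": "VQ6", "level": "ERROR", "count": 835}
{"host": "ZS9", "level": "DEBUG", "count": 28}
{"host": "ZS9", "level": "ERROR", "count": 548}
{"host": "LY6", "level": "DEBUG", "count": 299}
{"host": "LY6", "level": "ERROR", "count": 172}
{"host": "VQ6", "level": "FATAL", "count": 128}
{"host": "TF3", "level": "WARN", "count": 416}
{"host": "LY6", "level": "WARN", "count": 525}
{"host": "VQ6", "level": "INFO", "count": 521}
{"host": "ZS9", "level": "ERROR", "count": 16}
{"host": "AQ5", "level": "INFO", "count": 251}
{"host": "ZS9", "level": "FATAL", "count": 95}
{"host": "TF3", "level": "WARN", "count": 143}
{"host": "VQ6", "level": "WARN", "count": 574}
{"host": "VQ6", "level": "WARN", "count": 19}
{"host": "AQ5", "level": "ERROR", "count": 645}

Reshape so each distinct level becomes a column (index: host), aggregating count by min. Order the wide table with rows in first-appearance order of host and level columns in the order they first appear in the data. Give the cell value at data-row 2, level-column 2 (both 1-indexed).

With rows in first-appearance order of host, row 2 is host=AQ5. level columns in first-appearance order: DEBUG, WARN, INFO, FATAL, ERROR; column 2 is WARN.
Long rows with host=AQ5, level=WARN: min(81, 993, 587) = 81.

81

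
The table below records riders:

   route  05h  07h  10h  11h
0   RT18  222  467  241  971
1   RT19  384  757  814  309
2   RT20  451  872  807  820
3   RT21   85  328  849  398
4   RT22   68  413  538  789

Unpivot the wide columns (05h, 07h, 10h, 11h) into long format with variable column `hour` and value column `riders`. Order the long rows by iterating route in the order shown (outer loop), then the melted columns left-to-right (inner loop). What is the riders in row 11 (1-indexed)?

807

20 rows total (5 × 4). Row 11: index ⌊(11-1)/4⌋ = 2 into route → RT20; (11-1) mod 4 = 2 into the melted columns → 10h.
So row 11 is (RT20, 10h, 807); riders = 807.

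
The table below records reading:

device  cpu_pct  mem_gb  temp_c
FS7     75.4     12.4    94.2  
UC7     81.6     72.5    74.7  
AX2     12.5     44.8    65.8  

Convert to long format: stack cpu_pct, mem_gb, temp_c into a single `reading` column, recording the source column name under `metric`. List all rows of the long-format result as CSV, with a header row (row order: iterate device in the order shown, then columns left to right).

Each (device, column) pair becomes one row: 3 × 3 = 9 rows.
For example, (FS7, cpu_pct) → reading=75.4.

device,metric,reading
FS7,cpu_pct,75.4
FS7,mem_gb,12.4
FS7,temp_c,94.2
UC7,cpu_pct,81.6
UC7,mem_gb,72.5
UC7,temp_c,74.7
AX2,cpu_pct,12.5
AX2,mem_gb,44.8
AX2,temp_c,65.8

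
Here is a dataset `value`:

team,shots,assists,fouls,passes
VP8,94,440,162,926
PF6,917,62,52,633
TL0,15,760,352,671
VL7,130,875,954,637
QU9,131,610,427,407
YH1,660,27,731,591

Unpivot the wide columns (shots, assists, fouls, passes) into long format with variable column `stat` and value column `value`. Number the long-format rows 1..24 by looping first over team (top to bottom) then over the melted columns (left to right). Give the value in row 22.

27

24 rows total (6 × 4). Row 22: index ⌊(22-1)/4⌋ = 5 into team → YH1; (22-1) mod 4 = 1 into the melted columns → assists.
So row 22 is (YH1, assists, 27); value = 27.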